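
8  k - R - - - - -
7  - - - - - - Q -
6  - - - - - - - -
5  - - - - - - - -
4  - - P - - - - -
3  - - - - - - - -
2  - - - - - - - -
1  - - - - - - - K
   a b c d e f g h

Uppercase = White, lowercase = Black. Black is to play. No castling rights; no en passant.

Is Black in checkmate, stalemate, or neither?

checkmate

Black to move; black king on a8.
In check: yes, from the white rook on c8.
King squares — a7: attacked by Qg7; b7: attacked by Qg7; b8: attacked by Rc8.
Legal moves for Black: none.
In check with no legal moves → checkmate.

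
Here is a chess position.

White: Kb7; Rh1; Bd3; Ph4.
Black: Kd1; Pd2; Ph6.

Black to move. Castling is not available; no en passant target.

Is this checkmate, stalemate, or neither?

Black to move; black king on d1.
In check: yes, from the white rook on h1.
King squares — c1: attacked by Rh1; e1: attacked by Rh1; c2: attacked by Bd3; d2: own pawn; e2: attacked by Bd3.
Legal moves for Black: none.
In check with no legal moves → checkmate.

checkmate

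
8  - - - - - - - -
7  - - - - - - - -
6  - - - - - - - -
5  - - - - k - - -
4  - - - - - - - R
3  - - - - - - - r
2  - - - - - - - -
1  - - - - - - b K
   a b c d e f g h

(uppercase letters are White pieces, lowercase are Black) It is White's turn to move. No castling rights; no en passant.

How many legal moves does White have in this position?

3

White to move; king on h1.
In check: yes, from the black rook on h3.
Legal moves: Kg2, Kxg1, Rxh3.
Count: 3.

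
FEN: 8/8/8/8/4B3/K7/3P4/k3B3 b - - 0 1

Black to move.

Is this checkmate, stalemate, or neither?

stalemate

Black to move; black king on a1.
In check: no.
King squares — b1: attacked by Be4; a2: attacked by Ka3; b2: attacked by Ka3.
Legal moves for Black: none.
Not in check and no legal moves → stalemate.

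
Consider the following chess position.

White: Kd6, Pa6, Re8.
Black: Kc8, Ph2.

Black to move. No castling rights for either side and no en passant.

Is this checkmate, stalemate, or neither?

Black to move; black king on c8.
In check: yes, from the white rook on e8.
King squares — b7: attacked by Pa6; c7: attacked by Kd6; d7: attacked by Kd6; b8: attacked by Re8; d8: attacked by Re8.
Legal moves for Black: none.
In check with no legal moves → checkmate.

checkmate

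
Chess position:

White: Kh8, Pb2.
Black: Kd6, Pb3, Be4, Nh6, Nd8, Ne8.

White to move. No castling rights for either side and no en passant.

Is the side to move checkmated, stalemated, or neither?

White to move; white king on h8.
In check: no.
King squares — g7: attacked by Ne8; h7: attacked by Be4; g8: attacked by Nh6.
Legal moves for White: none.
Not in check and no legal moves → stalemate.

stalemate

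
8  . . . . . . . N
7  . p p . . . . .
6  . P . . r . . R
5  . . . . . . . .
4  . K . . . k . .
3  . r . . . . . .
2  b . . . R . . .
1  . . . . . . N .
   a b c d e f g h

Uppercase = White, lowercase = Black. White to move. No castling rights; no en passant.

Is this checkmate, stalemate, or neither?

White to move; white king on b4.
In check: yes, from the black rook on b3.
Legal moves for White: Kc5, Ka5, Kc4, Ka4.
White is in check but has 4 legal moves → neither.

neither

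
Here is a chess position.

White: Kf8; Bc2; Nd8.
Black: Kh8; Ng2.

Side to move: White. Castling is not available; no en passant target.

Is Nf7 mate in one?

After Nf7: black king on h8; in check: yes, from the white knight on f7.
King squares — g7: attacked by Kf8; h7: attacked by Bc2; g8: attacked by Kf8.
Black has no legal moves → checkmate.

yes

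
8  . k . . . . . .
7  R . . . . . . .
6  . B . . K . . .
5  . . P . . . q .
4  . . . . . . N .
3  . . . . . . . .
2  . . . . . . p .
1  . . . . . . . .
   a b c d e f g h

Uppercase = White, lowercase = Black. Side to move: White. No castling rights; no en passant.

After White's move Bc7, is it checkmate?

no

After Bc7: black king on b8; in check: yes, from the white bishop on c7.
Black has 2 legal replies: Kc8, Kxa7.
In check but a legal move exists → not checkmate.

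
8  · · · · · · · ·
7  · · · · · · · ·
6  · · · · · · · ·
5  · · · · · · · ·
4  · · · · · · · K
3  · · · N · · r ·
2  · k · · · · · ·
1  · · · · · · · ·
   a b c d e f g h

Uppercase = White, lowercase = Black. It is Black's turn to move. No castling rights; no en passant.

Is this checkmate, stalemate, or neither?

neither

Black to move; black king on b2.
In check: yes, from the white knight on d3.
Legal moves for Black: Kc3, Kb3, Ka3, Kc2, Ka2, Kb1, Ka1, Rxd3.
Black is in check but has 8 legal moves → neither.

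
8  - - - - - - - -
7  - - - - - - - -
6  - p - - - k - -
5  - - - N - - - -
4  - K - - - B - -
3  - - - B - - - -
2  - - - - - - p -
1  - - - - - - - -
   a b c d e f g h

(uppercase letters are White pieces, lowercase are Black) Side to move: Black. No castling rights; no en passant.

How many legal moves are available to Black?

Black to move; king on f6.
In check: yes, from the white knight on d5.
Legal moves: Kg7, Kf7, Ke6.
Count: 3.

3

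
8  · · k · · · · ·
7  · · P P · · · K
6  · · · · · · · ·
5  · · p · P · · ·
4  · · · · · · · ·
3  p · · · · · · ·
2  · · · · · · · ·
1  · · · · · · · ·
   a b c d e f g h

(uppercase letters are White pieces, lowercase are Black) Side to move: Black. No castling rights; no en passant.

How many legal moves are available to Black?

Black to move; king on c8.
In check: yes, from the white pawn on d7.
Legal moves: Kxd7, Kxc7, Kb7.
Count: 3.

3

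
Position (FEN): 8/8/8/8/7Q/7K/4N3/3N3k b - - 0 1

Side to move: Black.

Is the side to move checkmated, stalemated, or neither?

Black to move; black king on h1.
In check: no.
King squares — g1: attacked by Ne2; g2: attacked by Kh3; h2: attacked by Kh3.
Legal moves for Black: none.
Not in check and no legal moves → stalemate.

stalemate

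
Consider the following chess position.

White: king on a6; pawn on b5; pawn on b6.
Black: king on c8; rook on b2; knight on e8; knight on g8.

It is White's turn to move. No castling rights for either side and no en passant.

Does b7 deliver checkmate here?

After b7: black king on c8; in check: yes, from the white pawn on b7.
Black has 4 legal replies: Kd8, Kb8, Kd7, Kc7.
In check but a legal move exists → not checkmate.

no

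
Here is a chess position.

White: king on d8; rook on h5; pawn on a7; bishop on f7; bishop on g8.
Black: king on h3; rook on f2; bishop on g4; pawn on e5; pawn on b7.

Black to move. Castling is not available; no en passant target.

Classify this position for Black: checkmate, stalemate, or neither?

Black to move; black king on h3.
In check: yes, from the white rook on h5.
King squares — g2: available; h2: attacked by Rh5; g3: available; g4: own bishop; h4: attacked by Rh5.
Legal moves for Black: Kg3, Kg2, Bxh5.
Black is in check but has 3 legal moves → neither.

neither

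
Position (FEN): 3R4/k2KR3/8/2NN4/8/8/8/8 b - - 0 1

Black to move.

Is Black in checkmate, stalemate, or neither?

stalemate

Black to move; black king on a7.
In check: no.
King squares — a6: attacked by Nc5; b6: attacked by Nd5; b7: attacked by Nc5; a8: attacked by Rd8; b8: attacked by Rd8.
Legal moves for Black: none.
Not in check and no legal moves → stalemate.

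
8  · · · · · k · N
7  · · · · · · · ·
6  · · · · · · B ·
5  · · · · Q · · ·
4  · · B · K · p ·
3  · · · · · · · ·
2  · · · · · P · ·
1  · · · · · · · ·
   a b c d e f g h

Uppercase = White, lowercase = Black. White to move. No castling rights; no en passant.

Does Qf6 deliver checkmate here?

After Qf6: black king on f8; in check: yes, from the white queen on f6.
King squares — e7: attacked by Qf6; f7: attacked by Bc4; g7: attacked by Qf6; e8: attacked by Bg6; g8: attacked by Bc4.
Black has no legal moves → checkmate.

yes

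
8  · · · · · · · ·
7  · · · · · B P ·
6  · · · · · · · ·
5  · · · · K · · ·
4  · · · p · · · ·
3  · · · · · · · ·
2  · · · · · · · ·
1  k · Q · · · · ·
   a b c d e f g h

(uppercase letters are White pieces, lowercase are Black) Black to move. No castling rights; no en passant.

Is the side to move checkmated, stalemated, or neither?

checkmate

Black to move; black king on a1.
In check: yes, from the white queen on c1.
King squares — b1: attacked by Qc1; a2: attacked by Bf7; b2: attacked by Qc1.
Legal moves for Black: none.
In check with no legal moves → checkmate.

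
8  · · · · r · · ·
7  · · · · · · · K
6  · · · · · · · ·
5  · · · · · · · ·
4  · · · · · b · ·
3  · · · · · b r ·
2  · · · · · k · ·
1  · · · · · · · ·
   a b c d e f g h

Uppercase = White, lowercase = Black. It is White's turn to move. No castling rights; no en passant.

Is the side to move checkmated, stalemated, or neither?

stalemate

White to move; white king on h7.
In check: no.
King squares — g6: attacked by Rg3; h6: attacked by Bf4; g7: attacked by Rg3; g8: attacked by Rg3; h8: attacked by Re8.
Legal moves for White: none.
Not in check and no legal moves → stalemate.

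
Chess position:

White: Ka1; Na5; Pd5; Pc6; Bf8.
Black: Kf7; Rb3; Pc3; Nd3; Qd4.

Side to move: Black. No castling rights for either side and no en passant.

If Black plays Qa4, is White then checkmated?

After Qa4: white king on a1; in check: yes, from the black queen on a4.
White has 1 legal reply: Ba3.
In check but a legal move exists → not checkmate.

no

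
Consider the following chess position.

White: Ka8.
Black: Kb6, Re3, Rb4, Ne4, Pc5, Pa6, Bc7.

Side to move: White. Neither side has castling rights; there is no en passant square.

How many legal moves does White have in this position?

White to move; king on a8.
In check: no.
Legal moves: none.
Count: 0.

0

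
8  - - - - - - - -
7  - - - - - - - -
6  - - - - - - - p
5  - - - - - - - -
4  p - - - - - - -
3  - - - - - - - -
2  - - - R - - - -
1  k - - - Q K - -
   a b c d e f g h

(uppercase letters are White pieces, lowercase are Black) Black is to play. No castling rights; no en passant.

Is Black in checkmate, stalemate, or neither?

checkmate

Black to move; black king on a1.
In check: yes, from the white queen on e1.
King squares — b1: attacked by Qe1; a2: attacked by Rd2; b2: attacked by Rd2.
Legal moves for Black: none.
In check with no legal moves → checkmate.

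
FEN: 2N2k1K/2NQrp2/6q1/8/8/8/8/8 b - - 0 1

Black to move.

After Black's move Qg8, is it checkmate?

yes

After Qg8: white king on h8; in check: yes, from the black queen on g8.
King squares — g7: attacked by Kf8; h7: attacked by Qg8; g8: attacked by Kf8.
White has no legal moves → checkmate.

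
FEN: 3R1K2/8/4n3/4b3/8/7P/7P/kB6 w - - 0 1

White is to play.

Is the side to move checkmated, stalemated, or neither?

White to move; white king on f8.
In check: yes, from the black knight on e6.
King squares — e7: available; f7: available; g7: attacked by Be5; e8: available; g8: available.
Legal moves for White: Kg8, Ke8, Kf7, Ke7.
White is in check but has 4 legal moves → neither.

neither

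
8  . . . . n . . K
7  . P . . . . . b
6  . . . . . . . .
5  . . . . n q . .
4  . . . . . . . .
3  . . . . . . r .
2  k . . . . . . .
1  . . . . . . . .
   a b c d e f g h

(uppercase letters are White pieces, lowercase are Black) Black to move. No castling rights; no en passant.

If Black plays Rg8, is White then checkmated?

yes

After Rg8: white king on h8; in check: yes, from the black rook on g8.
King squares — g7: attacked by Ne8; h7: attacked by Qf5; g8: attacked by Bh7.
White has no legal moves → checkmate.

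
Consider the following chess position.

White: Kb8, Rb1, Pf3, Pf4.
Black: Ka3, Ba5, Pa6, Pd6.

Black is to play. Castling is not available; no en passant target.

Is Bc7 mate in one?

no

After Bc7: white king on b8; in check: yes, from the black bishop on c7.
White has 5 legal replies: Kc8, Ka8, Kxc7, Kb7, Ka7.
In check but a legal move exists → not checkmate.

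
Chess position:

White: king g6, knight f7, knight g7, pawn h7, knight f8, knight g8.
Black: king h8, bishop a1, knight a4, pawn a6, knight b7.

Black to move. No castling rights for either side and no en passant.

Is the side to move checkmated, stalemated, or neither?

checkmate

Black to move; black king on h8.
In check: yes, from the white knight on f7.
King squares — g7: attacked by Kg6; h7: attacked by Kg6; g8: attacked by Ph7.
Legal moves for Black: none.
In check with no legal moves → checkmate.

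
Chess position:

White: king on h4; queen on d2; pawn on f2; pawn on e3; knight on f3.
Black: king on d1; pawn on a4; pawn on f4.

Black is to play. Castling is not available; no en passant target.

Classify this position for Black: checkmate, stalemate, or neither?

checkmate

Black to move; black king on d1.
In check: yes, from the white queen on d2.
King squares — c1: attacked by Qd2; e1: attacked by Qd2; c2: attacked by Qd2; d2: attacked by Nf3; e2: attacked by Qd2.
Legal moves for Black: none.
In check with no legal moves → checkmate.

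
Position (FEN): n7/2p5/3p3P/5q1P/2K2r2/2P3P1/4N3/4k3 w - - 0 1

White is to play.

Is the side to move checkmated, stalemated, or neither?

White to move; white king on c4.
In check: yes, from the black rook on f4.
King squares — b3: available; c3: own pawn; d3: attacked by Qf5; b4: attacked by Rf4; d4: attacked by Rf4; b5: attacked by Qf5; c5: attacked by Qf5; d5: attacked by Qf5.
Legal moves for White: Kb3, Nxf4, Nd4, gxf4.
White is in check but has 4 legal moves → neither.

neither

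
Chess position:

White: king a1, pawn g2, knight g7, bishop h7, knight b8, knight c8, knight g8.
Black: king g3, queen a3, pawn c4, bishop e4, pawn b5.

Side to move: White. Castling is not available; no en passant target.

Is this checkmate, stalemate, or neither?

White to move; white king on a1.
In check: yes, from the black queen on a3.
King squares — b1: attacked by Be4; a2: attacked by Qa3; b2: attacked by Qa3.
Legal moves for White: none.
In check with no legal moves → checkmate.

checkmate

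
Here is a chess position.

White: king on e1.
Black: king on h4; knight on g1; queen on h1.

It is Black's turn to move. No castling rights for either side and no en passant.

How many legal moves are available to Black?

Black to move; king on h4.
In check: no.
Legal moves: Kh5, Kg5, Kg4, Kh3, Kg3, Qa8, Qb7, Qc6, Qd5, Qe4+, Qh3, Qf3, Qh2, Qg2, Nh3+, Nf3+, Ne2+.
Count: 17.

17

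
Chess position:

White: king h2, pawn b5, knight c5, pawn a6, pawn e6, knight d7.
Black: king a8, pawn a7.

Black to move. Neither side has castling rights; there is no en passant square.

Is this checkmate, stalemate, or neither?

stalemate

Black to move; black king on a8.
In check: no.
King squares — a7: own pawn; b7: attacked by Nc5; b8: attacked by Nd7.
Legal moves for Black: none.
Not in check and no legal moves → stalemate.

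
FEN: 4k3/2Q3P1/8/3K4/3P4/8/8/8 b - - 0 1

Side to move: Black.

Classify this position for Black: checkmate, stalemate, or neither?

Black to move; black king on e8.
In check: no.
King squares — d7: attacked by Qc7; e7: attacked by Qc7; f7: attacked by Qc7; d8: attacked by Qc7; f8: attacked by Pg7.
Legal moves for Black: none.
Not in check and no legal moves → stalemate.

stalemate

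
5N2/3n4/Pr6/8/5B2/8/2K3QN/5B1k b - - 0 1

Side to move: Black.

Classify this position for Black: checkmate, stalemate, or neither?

checkmate

Black to move; black king on h1.
In check: yes, from the white queen on g2.
King squares — g1: attacked by Qg2; g2: attacked by Bf1; h2: attacked by Qg2.
Legal moves for Black: none.
In check with no legal moves → checkmate.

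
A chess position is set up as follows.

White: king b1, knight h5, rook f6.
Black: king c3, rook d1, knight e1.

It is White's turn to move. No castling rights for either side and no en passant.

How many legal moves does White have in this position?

1

White to move; king on b1.
In check: yes, from the black rook on d1.
Legal moves: Ka2.
Count: 1.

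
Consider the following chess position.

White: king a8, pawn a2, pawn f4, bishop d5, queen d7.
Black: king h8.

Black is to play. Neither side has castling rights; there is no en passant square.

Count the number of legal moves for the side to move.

0

Black to move; king on h8.
In check: no.
Legal moves: none.
Count: 0.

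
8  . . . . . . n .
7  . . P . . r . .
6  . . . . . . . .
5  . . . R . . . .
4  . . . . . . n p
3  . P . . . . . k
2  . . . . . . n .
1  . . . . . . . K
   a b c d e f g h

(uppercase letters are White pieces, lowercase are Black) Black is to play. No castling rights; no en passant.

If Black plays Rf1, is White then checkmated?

After Rf1: white king on h1; in check: yes, from the black rook on f1.
King squares — g1: attacked by Rf1; g2: attacked by Kh3; h2: attacked by Kh3.
White has no legal moves → checkmate.

yes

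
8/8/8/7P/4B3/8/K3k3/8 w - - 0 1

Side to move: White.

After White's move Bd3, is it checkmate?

no

After Bd3: black king on e2; in check: yes, from the white bishop on d3.
Black has 7 legal replies: Kf3, Ke3, Kxd3, Kf2, Kd2, Ke1, Kd1.
In check but a legal move exists → not checkmate.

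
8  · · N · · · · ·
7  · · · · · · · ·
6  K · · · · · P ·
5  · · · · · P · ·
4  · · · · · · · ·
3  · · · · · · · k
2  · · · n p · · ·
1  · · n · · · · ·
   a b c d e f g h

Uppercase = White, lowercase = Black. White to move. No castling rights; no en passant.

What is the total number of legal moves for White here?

11

White to move; king on a6.
In check: no.
Legal moves: Ne7, Na7, Nd6, Nb6, Kb7, Ka7, Kb6, Kb5, Ka5, g7, f6.
Count: 11.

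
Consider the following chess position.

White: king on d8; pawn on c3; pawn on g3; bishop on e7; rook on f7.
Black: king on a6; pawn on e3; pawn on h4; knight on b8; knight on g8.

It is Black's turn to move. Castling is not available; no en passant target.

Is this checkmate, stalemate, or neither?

Black to move; black king on a6.
In check: no.
Legal moves for Black: Nxe7, Nh6, Nf6, Nd7, Nc6+, Kb7, Ka7, Kb6, Kb5, Ka5, hxg3, h3, e2.
Black has 13 legal moves and is not in check → neither.

neither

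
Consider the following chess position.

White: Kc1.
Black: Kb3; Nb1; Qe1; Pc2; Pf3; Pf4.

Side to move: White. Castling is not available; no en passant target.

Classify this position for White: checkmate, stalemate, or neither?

checkmate

White to move; white king on c1.
In check: yes, from the black queen on e1.
King squares — b1: attacked by Qe1; d1: attacked by Qe1; b2: attacked by Kb3; c2: attacked by Kb3; d2: attacked by Nb1.
Legal moves for White: none.
In check with no legal moves → checkmate.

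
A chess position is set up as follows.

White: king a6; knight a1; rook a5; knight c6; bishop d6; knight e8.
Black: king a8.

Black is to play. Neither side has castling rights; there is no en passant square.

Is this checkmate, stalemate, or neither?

stalemate

Black to move; black king on a8.
In check: no.
King squares — a7: attacked by Ka6; b7: attacked by Ka6; b8: attacked by Nc6.
Legal moves for Black: none.
Not in check and no legal moves → stalemate.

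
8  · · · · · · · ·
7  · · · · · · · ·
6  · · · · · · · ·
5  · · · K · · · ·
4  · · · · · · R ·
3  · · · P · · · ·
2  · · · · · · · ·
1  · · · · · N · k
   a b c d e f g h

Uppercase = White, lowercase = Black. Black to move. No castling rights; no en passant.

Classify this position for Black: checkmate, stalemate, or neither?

Black to move; black king on h1.
In check: no.
King squares — g1: attacked by Rg4; g2: attacked by Rg4; h2: attacked by Nf1.
Legal moves for Black: none.
Not in check and no legal moves → stalemate.

stalemate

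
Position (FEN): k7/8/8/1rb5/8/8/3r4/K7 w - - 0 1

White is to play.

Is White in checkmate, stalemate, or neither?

stalemate

White to move; white king on a1.
In check: no.
King squares — b1: attacked by Rb5; a2: attacked by Rd2; b2: attacked by Rd2.
Legal moves for White: none.
Not in check and no legal moves → stalemate.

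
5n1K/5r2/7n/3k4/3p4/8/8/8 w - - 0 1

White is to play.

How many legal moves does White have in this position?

White to move; king on h8.
In check: no.
Legal moves: none.
Count: 0.

0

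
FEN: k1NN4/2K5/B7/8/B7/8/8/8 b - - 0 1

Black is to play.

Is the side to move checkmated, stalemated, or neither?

Black to move; black king on a8.
In check: no.
King squares — a7: attacked by Nc8; b7: attacked by Ba6; b8: attacked by Kc7.
Legal moves for Black: none.
Not in check and no legal moves → stalemate.

stalemate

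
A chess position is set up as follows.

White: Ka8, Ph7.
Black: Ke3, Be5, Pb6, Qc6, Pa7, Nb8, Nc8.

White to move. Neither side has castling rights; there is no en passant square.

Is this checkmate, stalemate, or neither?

checkmate

White to move; white king on a8.
In check: yes, from the black queen on c6.
King squares — a7: attacked by Nc8; b7: attacked by Qc6; b8: attacked by Be5.
Legal moves for White: none.
In check with no legal moves → checkmate.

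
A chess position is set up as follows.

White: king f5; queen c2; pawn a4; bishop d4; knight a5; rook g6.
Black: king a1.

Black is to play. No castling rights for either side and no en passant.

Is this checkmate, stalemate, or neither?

Black to move; black king on a1.
In check: yes, from the white bishop on d4.
King squares — b1: attacked by Qc2; a2: attacked by Qc2; b2: attacked by Qc2.
Legal moves for Black: none.
In check with no legal moves → checkmate.

checkmate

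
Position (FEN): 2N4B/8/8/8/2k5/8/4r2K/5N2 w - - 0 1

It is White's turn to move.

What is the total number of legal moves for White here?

4

White to move; king on h2.
In check: yes, from the black rook on e2.
Legal moves: Kh3, Kg3, Kh1, Kg1.
Count: 4.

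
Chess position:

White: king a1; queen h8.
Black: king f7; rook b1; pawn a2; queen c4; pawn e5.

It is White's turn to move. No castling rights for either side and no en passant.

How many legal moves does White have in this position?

0

White to move; king on a1.
In check: yes, from the black rook on b1.
Legal moves: none.
Count: 0.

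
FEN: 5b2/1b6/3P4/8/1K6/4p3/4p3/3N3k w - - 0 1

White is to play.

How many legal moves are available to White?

12

White to move; king on b4.
In check: no.
Legal moves: Kc5, Kb5, Ka5, Kc4, Ka4, Kc3, Kb3, Ka3, Nxe3, Nc3, Nf2+, Nb2.
Count: 12.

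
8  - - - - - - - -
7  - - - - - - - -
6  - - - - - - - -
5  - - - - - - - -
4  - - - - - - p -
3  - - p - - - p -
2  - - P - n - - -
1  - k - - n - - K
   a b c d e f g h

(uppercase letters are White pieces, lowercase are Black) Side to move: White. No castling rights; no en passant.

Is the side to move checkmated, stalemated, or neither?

stalemate

White to move; white king on h1.
In check: no.
King squares — g1: attacked by Ne2; g2: attacked by Ne1; h2: attacked by Pg3.
Legal moves for White: none.
Not in check and no legal moves → stalemate.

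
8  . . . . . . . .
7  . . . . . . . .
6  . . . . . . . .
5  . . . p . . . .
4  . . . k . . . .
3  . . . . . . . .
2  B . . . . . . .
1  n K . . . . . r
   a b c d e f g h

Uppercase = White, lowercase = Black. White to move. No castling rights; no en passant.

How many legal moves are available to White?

White to move; king on b1.
In check: yes, from the black rook on h1.
Legal moves: Kb2.
Count: 1.

1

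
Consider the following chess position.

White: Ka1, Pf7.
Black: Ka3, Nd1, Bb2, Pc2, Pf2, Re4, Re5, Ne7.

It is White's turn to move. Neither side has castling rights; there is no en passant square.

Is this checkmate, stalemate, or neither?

White to move; white king on a1.
In check: yes, from the black bishop on b2.
King squares — b1: attacked by Pc2; a2: attacked by Ka3; b2: attacked by Nd1.
Legal moves for White: none.
In check with no legal moves → checkmate.

checkmate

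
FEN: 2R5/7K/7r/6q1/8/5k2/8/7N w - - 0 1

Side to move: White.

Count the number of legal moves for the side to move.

White to move; king on h7.
In check: yes, from the black rook on h6.
Legal moves: none.
Count: 0.

0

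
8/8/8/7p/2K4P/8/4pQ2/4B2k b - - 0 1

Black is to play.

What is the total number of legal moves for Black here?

0

Black to move; king on h1.
In check: no.
Legal moves: none.
Count: 0.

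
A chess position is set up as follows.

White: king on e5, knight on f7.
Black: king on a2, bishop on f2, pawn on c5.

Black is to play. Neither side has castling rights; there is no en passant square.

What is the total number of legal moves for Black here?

12

Black to move; king on a2.
In check: no.
Legal moves: Bh4, Bd4+, Bg3+, Be3, Bg1, Be1, Kb3, Ka3, Kb2, Kb1, Ka1, c4.
Count: 12.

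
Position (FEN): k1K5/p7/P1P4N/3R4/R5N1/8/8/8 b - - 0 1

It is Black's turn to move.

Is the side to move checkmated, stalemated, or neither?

Black to move; black king on a8.
In check: no.
King squares — a7: own pawn; b7: attacked by Pa6; b8: attacked by Kc8.
Legal moves for Black: none.
Not in check and no legal moves → stalemate.

stalemate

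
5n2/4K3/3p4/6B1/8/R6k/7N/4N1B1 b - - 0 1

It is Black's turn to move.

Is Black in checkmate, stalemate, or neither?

checkmate

Black to move; black king on h3.
In check: yes, from the white rook on a3.
King squares — g2: attacked by Ne1; h2: attacked by Bg1; g3: attacked by Ra3; g4: attacked by Nh2; h4: attacked by Bg5.
Legal moves for Black: none.
In check with no legal moves → checkmate.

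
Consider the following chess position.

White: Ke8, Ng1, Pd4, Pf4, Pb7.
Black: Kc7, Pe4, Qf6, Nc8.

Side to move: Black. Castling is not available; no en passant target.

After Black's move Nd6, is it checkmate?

After Nd6: white king on e8; in check: yes, from the black knight on d6.
King squares — d7: attacked by Kc7; e7: attacked by Qf6; f7: attacked by Nd6; d8: attacked by Qf6; f8: attacked by Qf6.
White has no legal moves → checkmate.

yes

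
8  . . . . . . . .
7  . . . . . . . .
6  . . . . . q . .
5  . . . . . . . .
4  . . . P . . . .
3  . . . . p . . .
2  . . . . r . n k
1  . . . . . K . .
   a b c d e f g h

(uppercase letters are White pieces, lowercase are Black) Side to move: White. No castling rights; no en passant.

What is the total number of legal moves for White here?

1

White to move; king on f1.
In check: yes, from the black queen on f6.
Legal moves: Kxe2.
Count: 1.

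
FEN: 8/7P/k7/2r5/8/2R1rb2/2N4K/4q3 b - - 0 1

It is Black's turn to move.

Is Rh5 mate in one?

yes

After Rh5: white king on h2; in check: yes, from the black rook on h5.
King squares — g1: attacked by Qe1; h1: attacked by Qe1; g2: attacked by Bf3; g3: attacked by Qe1; h3: attacked by Rh5.
White has no legal moves → checkmate.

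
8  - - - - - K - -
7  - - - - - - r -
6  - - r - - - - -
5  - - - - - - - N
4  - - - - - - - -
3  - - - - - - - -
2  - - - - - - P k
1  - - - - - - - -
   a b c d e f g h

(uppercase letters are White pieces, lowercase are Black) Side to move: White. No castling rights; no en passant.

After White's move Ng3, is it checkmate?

no

After Ng3: black king on h2; in check: no.
Black is not in check, so this cannot be checkmate.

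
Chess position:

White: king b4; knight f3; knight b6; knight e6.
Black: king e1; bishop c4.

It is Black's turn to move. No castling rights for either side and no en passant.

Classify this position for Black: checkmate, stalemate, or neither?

Black to move; black king on e1.
In check: yes, from the white knight on f3.
King squares — d1: available; f1: available; d2: attacked by Nf3; e2: available; f2: available.
Legal moves for Black: Kf2, Ke2, Kf1, Kd1.
Black is in check but has 4 legal moves → neither.

neither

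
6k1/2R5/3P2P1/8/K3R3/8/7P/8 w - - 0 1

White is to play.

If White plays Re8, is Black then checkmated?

After Re8: black king on g8; in check: yes, from the white rook on e8.
King squares — f7: attacked by Pg6; g7: attacked by Rc7; h7: attacked by Pg6; f8: attacked by Re8; h8: attacked by Re8.
Black has no legal moves → checkmate.

yes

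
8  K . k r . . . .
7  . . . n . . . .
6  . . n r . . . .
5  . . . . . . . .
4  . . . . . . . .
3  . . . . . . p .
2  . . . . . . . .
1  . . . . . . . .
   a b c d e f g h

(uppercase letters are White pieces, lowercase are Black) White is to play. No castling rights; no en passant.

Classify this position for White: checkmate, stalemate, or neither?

stalemate

White to move; white king on a8.
In check: no.
King squares — a7: attacked by Nc6; b7: attacked by Kc8; b8: attacked by Nc6.
Legal moves for White: none.
Not in check and no legal moves → stalemate.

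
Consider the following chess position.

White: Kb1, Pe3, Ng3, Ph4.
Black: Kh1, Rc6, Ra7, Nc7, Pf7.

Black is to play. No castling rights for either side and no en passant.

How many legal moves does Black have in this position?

3

Black to move; king on h1.
In check: yes, from the white knight on g3.
Legal moves: Kh2, Kg2, Kg1.
Count: 3.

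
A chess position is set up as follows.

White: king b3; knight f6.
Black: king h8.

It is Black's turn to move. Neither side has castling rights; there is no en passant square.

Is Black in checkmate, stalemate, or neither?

Black to move; black king on h8.
In check: no.
Legal moves for Black: Kg7.
Black has 1 legal move and is not in check → neither.

neither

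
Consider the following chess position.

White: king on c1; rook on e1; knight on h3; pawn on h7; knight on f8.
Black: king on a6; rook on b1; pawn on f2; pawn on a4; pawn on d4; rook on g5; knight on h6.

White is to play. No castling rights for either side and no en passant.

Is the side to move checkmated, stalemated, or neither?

White to move; white king on c1.
In check: yes, from the black rook on b1.
King squares — b1: available; d1: attacked by Rb1; b2: attacked by Rb1; c2: available; d2: available.
Legal moves for White: Kd2, Kc2, Kxb1.
White is in check but has 3 legal moves → neither.

neither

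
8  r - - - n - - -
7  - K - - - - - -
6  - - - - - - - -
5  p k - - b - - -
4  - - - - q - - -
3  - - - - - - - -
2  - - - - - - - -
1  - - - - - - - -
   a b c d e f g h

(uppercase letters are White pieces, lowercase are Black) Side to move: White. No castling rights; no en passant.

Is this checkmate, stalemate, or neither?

White to move; white king on b7.
In check: yes, from the black queen on e4.
King squares — a6: attacked by Kb5; b6: attacked by Kb5; c6: attacked by Qe4; a7: attacked by Ra8; c7: attacked by Be5; a8: attacked by Qe4; b8: attacked by Be5; c8: attacked by Ra8.
Legal moves for White: none.
In check with no legal moves → checkmate.

checkmate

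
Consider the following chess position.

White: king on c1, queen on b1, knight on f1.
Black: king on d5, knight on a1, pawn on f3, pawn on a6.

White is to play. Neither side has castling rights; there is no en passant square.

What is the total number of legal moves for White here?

22

White to move; king on c1.
In check: no.
Legal moves: Ng3, Ne3+, Nh2, Nd2, Kd2, Kb2, Kd1, Qb8, Qh7, Qb7+, Qg6, Qb6, Qf5+, Qb5+, Qe4+, Qb4, Qd3+, Qb3+, Qc2, Qb2, Qa2+, Qxa1.
Count: 22.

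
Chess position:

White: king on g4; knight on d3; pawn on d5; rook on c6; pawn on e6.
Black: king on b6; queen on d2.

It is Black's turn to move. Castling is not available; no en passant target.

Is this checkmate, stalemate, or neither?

Black to move; black king on b6.
In check: yes, from the white rook on c6.
King squares — a5: available; b5: available; c5: attacked by Nd3; a6: attacked by Rc6; c6: attacked by Pd5; a7: available; b7: available; c7: attacked by Rc6.
Legal moves for Black: Kb7, Ka7, Kb5, Ka5.
Black is in check but has 4 legal moves → neither.

neither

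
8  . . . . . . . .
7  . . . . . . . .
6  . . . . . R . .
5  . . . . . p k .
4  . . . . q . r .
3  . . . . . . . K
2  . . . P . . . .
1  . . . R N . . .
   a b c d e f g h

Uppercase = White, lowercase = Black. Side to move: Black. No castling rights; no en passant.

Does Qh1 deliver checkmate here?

After Qh1: white king on h3; in check: yes, from the black queen on h1.
King squares — g2: attacked by Qh1; h2: attacked by Qh1; g3: attacked by Rg4; g4: attacked by Pf5; h4: attacked by Qh1.
White has no legal moves → checkmate.

yes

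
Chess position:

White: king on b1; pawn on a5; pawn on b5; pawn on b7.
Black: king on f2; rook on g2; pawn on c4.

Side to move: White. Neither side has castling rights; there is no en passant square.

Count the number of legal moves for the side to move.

White to move; king on b1.
In check: no.
Legal moves: Kc2, Kb2, Ka2, Kc1, Ka1, b8=Q, b8=R, b8=B, b8=N, b6, a6.
Count: 11.

11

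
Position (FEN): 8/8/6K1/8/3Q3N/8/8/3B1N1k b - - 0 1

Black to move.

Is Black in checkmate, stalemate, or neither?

Black to move; black king on h1.
In check: no.
King squares — g1: attacked by Qd4; g2: attacked by Nh4; h2: attacked by Nf1.
Legal moves for Black: none.
Not in check and no legal moves → stalemate.

stalemate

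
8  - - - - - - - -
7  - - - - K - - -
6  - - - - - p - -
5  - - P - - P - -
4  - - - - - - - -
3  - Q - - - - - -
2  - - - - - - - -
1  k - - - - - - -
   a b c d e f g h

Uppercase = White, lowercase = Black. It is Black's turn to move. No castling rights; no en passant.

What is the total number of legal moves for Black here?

Black to move; king on a1.
In check: no.
Legal moves: none.
Count: 0.

0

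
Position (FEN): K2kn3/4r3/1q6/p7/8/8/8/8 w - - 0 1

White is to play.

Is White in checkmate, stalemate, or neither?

stalemate

White to move; white king on a8.
In check: no.
King squares — a7: attacked by Qb6; b7: attacked by Qb6; b8: attacked by Qb6.
Legal moves for White: none.
Not in check and no legal moves → stalemate.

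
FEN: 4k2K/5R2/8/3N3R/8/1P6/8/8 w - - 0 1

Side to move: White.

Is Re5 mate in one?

After Re5: black king on e8; in check: yes, from the white rook on e5.
Black has 2 legal replies: Kd8, Kxf7.
In check but a legal move exists → not checkmate.

no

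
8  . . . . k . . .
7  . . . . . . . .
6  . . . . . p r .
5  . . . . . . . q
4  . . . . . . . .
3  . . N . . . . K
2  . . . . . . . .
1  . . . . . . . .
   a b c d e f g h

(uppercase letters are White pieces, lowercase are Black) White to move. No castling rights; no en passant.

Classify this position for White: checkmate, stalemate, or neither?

White to move; white king on h3.
In check: yes, from the black queen on h5.
King squares — g2: attacked by Rg6; h2: attacked by Qh5; g3: attacked by Rg6; g4: attacked by Qh5; h4: attacked by Qh5.
Legal moves for White: none.
In check with no legal moves → checkmate.

checkmate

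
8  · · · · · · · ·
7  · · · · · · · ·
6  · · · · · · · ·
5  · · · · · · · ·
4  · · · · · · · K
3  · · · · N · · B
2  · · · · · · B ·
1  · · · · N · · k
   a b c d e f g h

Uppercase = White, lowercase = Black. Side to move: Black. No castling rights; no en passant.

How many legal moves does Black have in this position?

Black to move; king on h1.
In check: yes, from the white bishop on g2.
Legal moves: Kh2, Kg1.
Count: 2.

2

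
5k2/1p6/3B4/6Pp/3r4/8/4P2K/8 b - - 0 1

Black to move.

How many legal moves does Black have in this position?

Black to move; king on f8.
In check: yes, from the white bishop on d6.
Legal moves: Kg8, Ke8, Kg7, Kf7, Rxd6.
Count: 5.

5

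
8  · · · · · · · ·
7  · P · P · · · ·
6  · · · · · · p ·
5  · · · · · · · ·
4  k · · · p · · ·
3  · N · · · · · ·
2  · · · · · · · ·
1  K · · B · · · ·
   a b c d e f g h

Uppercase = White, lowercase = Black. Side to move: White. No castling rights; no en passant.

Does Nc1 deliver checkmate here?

no

After Nc1: black king on a4; in check: yes, from the white bishop on d1.
Black has 4 legal replies: Kb5, Ka5, Kb4, Ka3.
In check but a legal move exists → not checkmate.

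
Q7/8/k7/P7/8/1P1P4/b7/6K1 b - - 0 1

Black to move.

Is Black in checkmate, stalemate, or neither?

Black to move; black king on a6.
In check: yes, from the white queen on a8.
Legal moves for Black: Kb5.
Black is in check but has 1 legal move → neither.

neither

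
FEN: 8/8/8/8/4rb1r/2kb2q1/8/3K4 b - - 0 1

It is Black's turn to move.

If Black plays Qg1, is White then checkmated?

yes

After Qg1: white king on d1; in check: yes, from the black queen on g1.
King squares — c1: attacked by Qg1; e1: attacked by Qg1; c2: attacked by Kc3; d2: attacked by Kc3; e2: attacked by Bd3.
White has no legal moves → checkmate.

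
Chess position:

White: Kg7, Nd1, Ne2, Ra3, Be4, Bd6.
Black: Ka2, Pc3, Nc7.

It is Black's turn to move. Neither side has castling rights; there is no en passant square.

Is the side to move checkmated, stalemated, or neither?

checkmate

Black to move; black king on a2.
In check: yes, from the white rook on a3.
King squares — a1: attacked by Ra3; b1: attacked by Be4; b2: attacked by Nd1; a3: attacked by Bd6; b3: attacked by Ra3.
Legal moves for Black: none.
In check with no legal moves → checkmate.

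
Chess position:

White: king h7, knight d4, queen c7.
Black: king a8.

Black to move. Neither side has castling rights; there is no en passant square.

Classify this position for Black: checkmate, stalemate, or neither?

Black to move; black king on a8.
In check: no.
King squares — a7: attacked by Qc7; b7: attacked by Qc7; b8: attacked by Qc7.
Legal moves for Black: none.
Not in check and no legal moves → stalemate.

stalemate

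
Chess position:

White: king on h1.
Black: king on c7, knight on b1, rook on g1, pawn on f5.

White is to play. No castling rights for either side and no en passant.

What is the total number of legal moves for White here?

White to move; king on h1.
In check: yes, from the black rook on g1.
Legal moves: Kh2, Kxg1.
Count: 2.

2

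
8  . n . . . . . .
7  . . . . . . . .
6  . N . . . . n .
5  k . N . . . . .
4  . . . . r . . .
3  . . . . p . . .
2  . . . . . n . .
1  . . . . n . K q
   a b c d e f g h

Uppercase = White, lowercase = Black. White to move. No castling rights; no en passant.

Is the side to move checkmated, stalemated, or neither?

checkmate

White to move; white king on g1.
In check: yes, from the black queen on h1.
King squares — f1: attacked by Qh1; h1: attacked by Nf2; f2: attacked by Pe3; g2: attacked by Ne1; h2: attacked by Qh1.
Legal moves for White: none.
In check with no legal moves → checkmate.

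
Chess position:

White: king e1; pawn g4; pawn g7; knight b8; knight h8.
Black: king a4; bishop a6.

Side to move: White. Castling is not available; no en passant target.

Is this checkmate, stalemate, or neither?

neither

White to move; white king on e1.
In check: no.
Legal moves for White: Nf7, Ng6, Nd7, Nc6, Nxa6, Kf2, Kd2, Kd1, g8=Q, g8=R, g8=B, g8=N, g5.
White has 13 legal moves and is not in check → neither.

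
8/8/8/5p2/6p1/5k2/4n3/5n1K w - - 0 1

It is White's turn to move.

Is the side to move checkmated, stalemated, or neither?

White to move; white king on h1.
In check: no.
King squares — g1: attacked by Ne2; g2: attacked by Kf3; h2: attacked by Nf1.
Legal moves for White: none.
Not in check and no legal moves → stalemate.

stalemate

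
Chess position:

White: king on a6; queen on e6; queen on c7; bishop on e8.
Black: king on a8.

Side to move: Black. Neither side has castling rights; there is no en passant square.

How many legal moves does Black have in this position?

Black to move; king on a8.
In check: no.
Legal moves: none.
Count: 0.

0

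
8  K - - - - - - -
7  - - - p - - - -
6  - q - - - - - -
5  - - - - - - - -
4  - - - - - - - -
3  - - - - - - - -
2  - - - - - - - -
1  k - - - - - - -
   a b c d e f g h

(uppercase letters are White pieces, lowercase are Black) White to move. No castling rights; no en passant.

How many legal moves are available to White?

0

White to move; king on a8.
In check: no.
Legal moves: none.
Count: 0.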